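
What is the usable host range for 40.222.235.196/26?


Network: 40.222.235.192
Broadcast: 40.222.235.255
First usable = network + 1
Last usable = broadcast - 1
Range: 40.222.235.193 to 40.222.235.254


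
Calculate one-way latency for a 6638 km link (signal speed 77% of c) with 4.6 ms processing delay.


Speed = 0.77 * 3e5 km/s = 231000 km/s
Propagation delay = 6638 / 231000 = 0.0287 s = 28.7359 ms
Processing delay = 4.6 ms
Total one-way latency = 33.3359 ms


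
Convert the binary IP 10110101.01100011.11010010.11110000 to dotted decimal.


10110101 = 181
01100011 = 99
11010010 = 210
11110000 = 240
IP: 181.99.210.240


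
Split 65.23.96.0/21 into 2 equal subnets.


New prefix = 21 + 1 = 22
Each subnet has 1024 addresses
  65.23.96.0/22
  65.23.100.0/22
Subnets: 65.23.96.0/22, 65.23.100.0/22


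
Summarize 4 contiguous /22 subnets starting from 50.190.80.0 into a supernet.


Original prefix: /22
Number of subnets: 4 = 2^2
New prefix = 22 - 2 = 20
Supernet: 50.190.80.0/20


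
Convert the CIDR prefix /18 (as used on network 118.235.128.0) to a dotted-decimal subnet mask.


/18 means 18 network bits, 14 host bits
Binary: 11111111111111111100000000000000
Mask: 255.255.192.0


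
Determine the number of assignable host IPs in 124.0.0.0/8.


Host bits = 32 - 8 = 24
Total addresses = 2^24 = 16777216
Usable = total - 2 (network and broadcast)
Usable hosts: 16777214


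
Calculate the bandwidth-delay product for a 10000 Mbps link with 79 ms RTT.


BDP = bandwidth * RTT
= 10000 Mbps * 79 ms
= 10000 * 1e6 * 79 / 1000 bits
= 790000000 bits
= 98750000 bytes
= 96435.5469 KB
BDP = 790000000 bits (98750000 bytes)


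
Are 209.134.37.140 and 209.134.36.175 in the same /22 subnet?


Mask: 255.255.252.0
209.134.37.140 AND mask = 209.134.36.0
209.134.36.175 AND mask = 209.134.36.0
Yes, same subnet (209.134.36.0)


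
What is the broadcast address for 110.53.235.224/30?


Network: 110.53.235.224/30
Host bits = 2
Set all host bits to 1:
Broadcast: 110.53.235.227


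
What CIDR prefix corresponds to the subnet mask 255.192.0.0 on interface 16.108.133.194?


Binary: 11111111.11000000.00000000.00000000
Count leading 1s
Prefix: /10


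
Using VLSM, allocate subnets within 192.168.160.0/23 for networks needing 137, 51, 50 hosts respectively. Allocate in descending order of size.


137 hosts -> /24 (254 usable): 192.168.160.0/24
51 hosts -> /26 (62 usable): 192.168.161.0/26
50 hosts -> /26 (62 usable): 192.168.161.64/26
Allocation: 192.168.160.0/24 (137 hosts, 254 usable); 192.168.161.0/26 (51 hosts, 62 usable); 192.168.161.64/26 (50 hosts, 62 usable)


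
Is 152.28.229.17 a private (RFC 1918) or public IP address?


RFC 1918 private ranges:
  10.0.0.0/8 (10.0.0.0 - 10.255.255.255)
  172.16.0.0/12 (172.16.0.0 - 172.31.255.255)
  192.168.0.0/16 (192.168.0.0 - 192.168.255.255)
Public (not in any RFC 1918 range)


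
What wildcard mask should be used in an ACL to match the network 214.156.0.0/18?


Subnet mask: 255.255.192.0
Wildcard = 255.255.255.255 - subnet mask
255 - 255 = 0
255 - 255 = 0
255 - 192 = 63
255 - 0 = 255
Wildcard: 0.0.63.255


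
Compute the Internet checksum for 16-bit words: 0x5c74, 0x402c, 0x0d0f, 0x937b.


Sum all words (with carry folding):
+ 0x5c74 = 0x5c74
+ 0x402c = 0x9ca0
+ 0x0d0f = 0xa9af
+ 0x937b = 0x3d2b
One's complement: ~0x3d2b
Checksum = 0xc2d4


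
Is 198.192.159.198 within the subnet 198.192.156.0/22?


Subnet network: 198.192.156.0
Test IP AND mask: 198.192.156.0
Yes, 198.192.159.198 is in 198.192.156.0/22


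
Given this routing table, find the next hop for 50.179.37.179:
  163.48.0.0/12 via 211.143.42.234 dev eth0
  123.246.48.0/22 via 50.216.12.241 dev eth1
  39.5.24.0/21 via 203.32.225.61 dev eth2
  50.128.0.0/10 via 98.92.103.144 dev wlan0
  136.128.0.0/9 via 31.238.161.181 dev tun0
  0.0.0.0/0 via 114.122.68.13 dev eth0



Longest prefix match for 50.179.37.179:
  /12 163.48.0.0: no
  /22 123.246.48.0: no
  /21 39.5.24.0: no
  /10 50.128.0.0: MATCH
  /9 136.128.0.0: no
  /0 0.0.0.0: MATCH
Selected: next-hop 98.92.103.144 via wlan0 (matched /10)


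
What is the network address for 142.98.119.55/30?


IP:   10001110.01100010.01110111.00110111
Mask: 11111111.11111111.11111111.11111100
AND operation:
Net:  10001110.01100010.01110111.00110100
Network: 142.98.119.52/30


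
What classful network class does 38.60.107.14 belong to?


First octet: 38
Binary: 00100110
0xxxxxxx -> Class A (1-126)
Class A, default mask 255.0.0.0 (/8)


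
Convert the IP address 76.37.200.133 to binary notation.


76 = 01001100
37 = 00100101
200 = 11001000
133 = 10000101
Binary: 01001100.00100101.11001000.10000101


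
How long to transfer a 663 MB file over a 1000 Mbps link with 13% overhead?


Effective throughput = 1000 * (1 - 13/100) = 870 Mbps
File size in Mb = 663 * 8 = 5304 Mb
Time = 5304 / 870
Time = 6.0966 seconds


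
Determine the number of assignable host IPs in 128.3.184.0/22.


Host bits = 32 - 22 = 10
Total addresses = 2^10 = 1024
Usable = total - 2 (network and broadcast)
Usable hosts: 1022


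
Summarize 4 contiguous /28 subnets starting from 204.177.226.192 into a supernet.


Original prefix: /28
Number of subnets: 4 = 2^2
New prefix = 28 - 2 = 26
Supernet: 204.177.226.192/26


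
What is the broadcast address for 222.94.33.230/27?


Network: 222.94.33.224/27
Host bits = 5
Set all host bits to 1:
Broadcast: 222.94.33.255


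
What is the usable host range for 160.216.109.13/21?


Network: 160.216.104.0
Broadcast: 160.216.111.255
First usable = network + 1
Last usable = broadcast - 1
Range: 160.216.104.1 to 160.216.111.254


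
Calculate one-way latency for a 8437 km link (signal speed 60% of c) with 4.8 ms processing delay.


Speed = 0.6 * 3e5 km/s = 180000 km/s
Propagation delay = 8437 / 180000 = 0.0469 s = 46.8722 ms
Processing delay = 4.8 ms
Total one-way latency = 51.6722 ms


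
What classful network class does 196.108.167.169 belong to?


First octet: 196
Binary: 11000100
110xxxxx -> Class C (192-223)
Class C, default mask 255.255.255.0 (/24)


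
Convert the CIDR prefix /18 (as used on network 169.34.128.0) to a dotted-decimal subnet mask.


/18 means 18 network bits, 14 host bits
Binary: 11111111111111111100000000000000
Mask: 255.255.192.0


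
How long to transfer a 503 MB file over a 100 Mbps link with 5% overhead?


Effective throughput = 100 * (1 - 5/100) = 95 Mbps
File size in Mb = 503 * 8 = 4024 Mb
Time = 4024 / 95
Time = 42.3579 seconds


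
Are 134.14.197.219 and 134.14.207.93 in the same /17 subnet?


Mask: 255.255.128.0
134.14.197.219 AND mask = 134.14.128.0
134.14.207.93 AND mask = 134.14.128.0
Yes, same subnet (134.14.128.0)


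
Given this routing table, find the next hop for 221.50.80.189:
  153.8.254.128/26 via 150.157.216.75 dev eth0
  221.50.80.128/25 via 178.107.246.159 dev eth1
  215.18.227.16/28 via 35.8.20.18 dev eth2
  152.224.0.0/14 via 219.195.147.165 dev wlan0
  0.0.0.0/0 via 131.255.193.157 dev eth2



Longest prefix match for 221.50.80.189:
  /26 153.8.254.128: no
  /25 221.50.80.128: MATCH
  /28 215.18.227.16: no
  /14 152.224.0.0: no
  /0 0.0.0.0: MATCH
Selected: next-hop 178.107.246.159 via eth1 (matched /25)


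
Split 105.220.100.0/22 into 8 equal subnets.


New prefix = 22 + 3 = 25
Each subnet has 128 addresses
  105.220.100.0/25
  105.220.100.128/25
  105.220.101.0/25
  105.220.101.128/25
  105.220.102.0/25
  105.220.102.128/25
  105.220.103.0/25
  105.220.103.128/25
Subnets: 105.220.100.0/25, 105.220.100.128/25, 105.220.101.0/25, 105.220.101.128/25, 105.220.102.0/25, 105.220.102.128/25, 105.220.103.0/25, 105.220.103.128/25


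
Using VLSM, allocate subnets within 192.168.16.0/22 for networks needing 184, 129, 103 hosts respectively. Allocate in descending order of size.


184 hosts -> /24 (254 usable): 192.168.16.0/24
129 hosts -> /24 (254 usable): 192.168.17.0/24
103 hosts -> /25 (126 usable): 192.168.18.0/25
Allocation: 192.168.16.0/24 (184 hosts, 254 usable); 192.168.17.0/24 (129 hosts, 254 usable); 192.168.18.0/25 (103 hosts, 126 usable)


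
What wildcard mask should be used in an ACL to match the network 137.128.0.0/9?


Subnet mask: 255.128.0.0
Wildcard = 255.255.255.255 - subnet mask
255 - 255 = 0
255 - 128 = 127
255 - 0 = 255
255 - 0 = 255
Wildcard: 0.127.255.255


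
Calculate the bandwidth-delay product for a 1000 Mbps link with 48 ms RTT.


BDP = bandwidth * RTT
= 1000 Mbps * 48 ms
= 1000 * 1e6 * 48 / 1000 bits
= 48000000 bits
= 6000000 bytes
= 5859.375 KB
BDP = 48000000 bits (6000000 bytes)


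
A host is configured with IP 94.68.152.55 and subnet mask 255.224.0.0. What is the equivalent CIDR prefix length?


Binary: 11111111.11100000.00000000.00000000
Count leading 1s
Prefix: /11


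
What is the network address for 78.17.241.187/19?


IP:   01001110.00010001.11110001.10111011
Mask: 11111111.11111111.11100000.00000000
AND operation:
Net:  01001110.00010001.11100000.00000000
Network: 78.17.224.0/19


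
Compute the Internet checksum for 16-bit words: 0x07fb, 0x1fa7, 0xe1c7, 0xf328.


Sum all words (with carry folding):
+ 0x07fb = 0x07fb
+ 0x1fa7 = 0x27a2
+ 0xe1c7 = 0x096a
+ 0xf328 = 0xfc92
One's complement: ~0xfc92
Checksum = 0x036d


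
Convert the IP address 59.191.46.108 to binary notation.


59 = 00111011
191 = 10111111
46 = 00101110
108 = 01101100
Binary: 00111011.10111111.00101110.01101100


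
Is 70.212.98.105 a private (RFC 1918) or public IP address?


RFC 1918 private ranges:
  10.0.0.0/8 (10.0.0.0 - 10.255.255.255)
  172.16.0.0/12 (172.16.0.0 - 172.31.255.255)
  192.168.0.0/16 (192.168.0.0 - 192.168.255.255)
Public (not in any RFC 1918 range)


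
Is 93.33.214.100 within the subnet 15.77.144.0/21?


Subnet network: 15.77.144.0
Test IP AND mask: 93.33.208.0
No, 93.33.214.100 is not in 15.77.144.0/21


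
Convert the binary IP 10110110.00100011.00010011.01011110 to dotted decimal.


10110110 = 182
00100011 = 35
00010011 = 19
01011110 = 94
IP: 182.35.19.94


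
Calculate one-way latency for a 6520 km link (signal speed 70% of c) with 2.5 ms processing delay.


Speed = 0.7 * 3e5 km/s = 210000 km/s
Propagation delay = 6520 / 210000 = 0.031 s = 31.0476 ms
Processing delay = 2.5 ms
Total one-way latency = 33.5476 ms


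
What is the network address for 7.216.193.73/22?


IP:   00000111.11011000.11000001.01001001
Mask: 11111111.11111111.11111100.00000000
AND operation:
Net:  00000111.11011000.11000000.00000000
Network: 7.216.192.0/22


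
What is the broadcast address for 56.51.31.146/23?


Network: 56.51.30.0/23
Host bits = 9
Set all host bits to 1:
Broadcast: 56.51.31.255


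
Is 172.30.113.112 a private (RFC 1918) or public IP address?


RFC 1918 private ranges:
  10.0.0.0/8 (10.0.0.0 - 10.255.255.255)
  172.16.0.0/12 (172.16.0.0 - 172.31.255.255)
  192.168.0.0/16 (192.168.0.0 - 192.168.255.255)
Private (in 172.16.0.0/12)


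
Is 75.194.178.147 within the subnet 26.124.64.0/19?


Subnet network: 26.124.64.0
Test IP AND mask: 75.194.160.0
No, 75.194.178.147 is not in 26.124.64.0/19


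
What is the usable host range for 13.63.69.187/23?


Network: 13.63.68.0
Broadcast: 13.63.69.255
First usable = network + 1
Last usable = broadcast - 1
Range: 13.63.68.1 to 13.63.69.254


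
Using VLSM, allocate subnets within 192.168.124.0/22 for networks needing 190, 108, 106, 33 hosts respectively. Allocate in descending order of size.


190 hosts -> /24 (254 usable): 192.168.124.0/24
108 hosts -> /25 (126 usable): 192.168.125.0/25
106 hosts -> /25 (126 usable): 192.168.125.128/25
33 hosts -> /26 (62 usable): 192.168.126.0/26
Allocation: 192.168.124.0/24 (190 hosts, 254 usable); 192.168.125.0/25 (108 hosts, 126 usable); 192.168.125.128/25 (106 hosts, 126 usable); 192.168.126.0/26 (33 hosts, 62 usable)


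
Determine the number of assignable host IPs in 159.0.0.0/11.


Host bits = 32 - 11 = 21
Total addresses = 2^21 = 2097152
Usable = total - 2 (network and broadcast)
Usable hosts: 2097150


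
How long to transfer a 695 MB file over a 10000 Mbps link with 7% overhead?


Effective throughput = 10000 * (1 - 7/100) = 9300 Mbps
File size in Mb = 695 * 8 = 5560 Mb
Time = 5560 / 9300
Time = 0.5978 seconds


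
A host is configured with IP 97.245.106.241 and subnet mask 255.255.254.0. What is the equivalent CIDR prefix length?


Binary: 11111111.11111111.11111110.00000000
Count leading 1s
Prefix: /23


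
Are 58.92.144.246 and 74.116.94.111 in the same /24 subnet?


Mask: 255.255.255.0
58.92.144.246 AND mask = 58.92.144.0
74.116.94.111 AND mask = 74.116.94.0
No, different subnets (58.92.144.0 vs 74.116.94.0)


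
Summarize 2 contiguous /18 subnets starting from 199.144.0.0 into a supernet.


Original prefix: /18
Number of subnets: 2 = 2^1
New prefix = 18 - 1 = 17
Supernet: 199.144.0.0/17


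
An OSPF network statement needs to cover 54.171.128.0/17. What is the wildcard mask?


Subnet mask: 255.255.128.0
Wildcard = 255.255.255.255 - subnet mask
255 - 255 = 0
255 - 255 = 0
255 - 128 = 127
255 - 0 = 255
Wildcard: 0.0.127.255


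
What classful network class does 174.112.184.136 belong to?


First octet: 174
Binary: 10101110
10xxxxxx -> Class B (128-191)
Class B, default mask 255.255.0.0 (/16)


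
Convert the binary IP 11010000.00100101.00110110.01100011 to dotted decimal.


11010000 = 208
00100101 = 37
00110110 = 54
01100011 = 99
IP: 208.37.54.99


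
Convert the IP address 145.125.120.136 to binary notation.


145 = 10010001
125 = 01111101
120 = 01111000
136 = 10001000
Binary: 10010001.01111101.01111000.10001000


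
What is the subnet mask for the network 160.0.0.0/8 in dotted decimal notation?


/8 means 8 network bits, 24 host bits
Binary: 11111111000000000000000000000000
Mask: 255.0.0.0


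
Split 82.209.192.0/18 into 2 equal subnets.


New prefix = 18 + 1 = 19
Each subnet has 8192 addresses
  82.209.192.0/19
  82.209.224.0/19
Subnets: 82.209.192.0/19, 82.209.224.0/19


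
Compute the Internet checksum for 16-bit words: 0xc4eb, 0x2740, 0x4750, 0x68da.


Sum all words (with carry folding):
+ 0xc4eb = 0xc4eb
+ 0x2740 = 0xec2b
+ 0x4750 = 0x337c
+ 0x68da = 0x9c56
One's complement: ~0x9c56
Checksum = 0x63a9


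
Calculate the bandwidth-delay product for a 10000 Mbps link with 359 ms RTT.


BDP = bandwidth * RTT
= 10000 Mbps * 359 ms
= 10000 * 1e6 * 359 / 1000 bits
= 3590000000 bits
= 448750000 bytes
= 438232.4219 KB
BDP = 3590000000 bits (448750000 bytes)


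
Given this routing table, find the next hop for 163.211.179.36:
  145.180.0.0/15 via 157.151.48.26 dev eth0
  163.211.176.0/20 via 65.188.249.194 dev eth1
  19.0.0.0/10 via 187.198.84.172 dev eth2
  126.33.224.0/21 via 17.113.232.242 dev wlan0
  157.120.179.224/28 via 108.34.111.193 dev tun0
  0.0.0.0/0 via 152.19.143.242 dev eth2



Longest prefix match for 163.211.179.36:
  /15 145.180.0.0: no
  /20 163.211.176.0: MATCH
  /10 19.0.0.0: no
  /21 126.33.224.0: no
  /28 157.120.179.224: no
  /0 0.0.0.0: MATCH
Selected: next-hop 65.188.249.194 via eth1 (matched /20)


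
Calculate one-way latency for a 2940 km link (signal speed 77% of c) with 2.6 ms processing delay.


Speed = 0.77 * 3e5 km/s = 231000 km/s
Propagation delay = 2940 / 231000 = 0.0127 s = 12.7273 ms
Processing delay = 2.6 ms
Total one-way latency = 15.3273 ms


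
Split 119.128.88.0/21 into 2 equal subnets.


New prefix = 21 + 1 = 22
Each subnet has 1024 addresses
  119.128.88.0/22
  119.128.92.0/22
Subnets: 119.128.88.0/22, 119.128.92.0/22


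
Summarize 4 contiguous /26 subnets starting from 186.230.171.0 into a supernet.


Original prefix: /26
Number of subnets: 4 = 2^2
New prefix = 26 - 2 = 24
Supernet: 186.230.171.0/24


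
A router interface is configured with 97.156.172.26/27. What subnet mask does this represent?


/27 means 27 network bits, 5 host bits
Binary: 11111111111111111111111111100000
Mask: 255.255.255.224


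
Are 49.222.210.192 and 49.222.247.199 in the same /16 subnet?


Mask: 255.255.0.0
49.222.210.192 AND mask = 49.222.0.0
49.222.247.199 AND mask = 49.222.0.0
Yes, same subnet (49.222.0.0)


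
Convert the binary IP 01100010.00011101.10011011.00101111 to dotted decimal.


01100010 = 98
00011101 = 29
10011011 = 155
00101111 = 47
IP: 98.29.155.47


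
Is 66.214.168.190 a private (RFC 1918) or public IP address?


RFC 1918 private ranges:
  10.0.0.0/8 (10.0.0.0 - 10.255.255.255)
  172.16.0.0/12 (172.16.0.0 - 172.31.255.255)
  192.168.0.0/16 (192.168.0.0 - 192.168.255.255)
Public (not in any RFC 1918 range)


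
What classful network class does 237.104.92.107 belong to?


First octet: 237
Binary: 11101101
1110xxxx -> Class D (224-239)
Class D (multicast), default mask N/A


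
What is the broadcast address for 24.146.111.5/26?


Network: 24.146.111.0/26
Host bits = 6
Set all host bits to 1:
Broadcast: 24.146.111.63


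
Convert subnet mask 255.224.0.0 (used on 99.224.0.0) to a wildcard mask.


Subnet mask: 255.224.0.0
Wildcard = 255.255.255.255 - subnet mask
255 - 255 = 0
255 - 224 = 31
255 - 0 = 255
255 - 0 = 255
Wildcard: 0.31.255.255


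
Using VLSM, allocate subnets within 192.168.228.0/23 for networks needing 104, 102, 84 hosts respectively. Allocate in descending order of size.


104 hosts -> /25 (126 usable): 192.168.228.0/25
102 hosts -> /25 (126 usable): 192.168.228.128/25
84 hosts -> /25 (126 usable): 192.168.229.0/25
Allocation: 192.168.228.0/25 (104 hosts, 126 usable); 192.168.228.128/25 (102 hosts, 126 usable); 192.168.229.0/25 (84 hosts, 126 usable)


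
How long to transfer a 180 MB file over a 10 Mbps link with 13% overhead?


Effective throughput = 10 * (1 - 13/100) = 8.7 Mbps
File size in Mb = 180 * 8 = 1440 Mb
Time = 1440 / 8.7
Time = 165.5172 seconds


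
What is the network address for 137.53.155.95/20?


IP:   10001001.00110101.10011011.01011111
Mask: 11111111.11111111.11110000.00000000
AND operation:
Net:  10001001.00110101.10010000.00000000
Network: 137.53.144.0/20


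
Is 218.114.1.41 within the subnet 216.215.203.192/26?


Subnet network: 216.215.203.192
Test IP AND mask: 218.114.1.0
No, 218.114.1.41 is not in 216.215.203.192/26


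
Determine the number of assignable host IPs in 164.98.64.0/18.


Host bits = 32 - 18 = 14
Total addresses = 2^14 = 16384
Usable = total - 2 (network and broadcast)
Usable hosts: 16382


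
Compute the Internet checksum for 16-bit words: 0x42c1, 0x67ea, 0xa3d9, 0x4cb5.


Sum all words (with carry folding):
+ 0x42c1 = 0x42c1
+ 0x67ea = 0xaaab
+ 0xa3d9 = 0x4e85
+ 0x4cb5 = 0x9b3a
One's complement: ~0x9b3a
Checksum = 0x64c5


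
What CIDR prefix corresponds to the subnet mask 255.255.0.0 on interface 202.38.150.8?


Binary: 11111111.11111111.00000000.00000000
Count leading 1s
Prefix: /16


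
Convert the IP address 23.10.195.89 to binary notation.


23 = 00010111
10 = 00001010
195 = 11000011
89 = 01011001
Binary: 00010111.00001010.11000011.01011001


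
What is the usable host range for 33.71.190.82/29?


Network: 33.71.190.80
Broadcast: 33.71.190.87
First usable = network + 1
Last usable = broadcast - 1
Range: 33.71.190.81 to 33.71.190.86


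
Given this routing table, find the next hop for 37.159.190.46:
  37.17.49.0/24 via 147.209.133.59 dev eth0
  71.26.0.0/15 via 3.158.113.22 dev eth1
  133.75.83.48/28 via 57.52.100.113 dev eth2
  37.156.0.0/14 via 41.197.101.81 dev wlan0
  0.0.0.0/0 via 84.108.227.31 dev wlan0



Longest prefix match for 37.159.190.46:
  /24 37.17.49.0: no
  /15 71.26.0.0: no
  /28 133.75.83.48: no
  /14 37.156.0.0: MATCH
  /0 0.0.0.0: MATCH
Selected: next-hop 41.197.101.81 via wlan0 (matched /14)


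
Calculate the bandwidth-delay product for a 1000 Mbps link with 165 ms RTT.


BDP = bandwidth * RTT
= 1000 Mbps * 165 ms
= 1000 * 1e6 * 165 / 1000 bits
= 165000000 bits
= 20625000 bytes
= 20141.6016 KB
BDP = 165000000 bits (20625000 bytes)


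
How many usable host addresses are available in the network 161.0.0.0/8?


Host bits = 32 - 8 = 24
Total addresses = 2^24 = 16777216
Usable = total - 2 (network and broadcast)
Usable hosts: 16777214


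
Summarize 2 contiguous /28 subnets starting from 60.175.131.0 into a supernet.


Original prefix: /28
Number of subnets: 2 = 2^1
New prefix = 28 - 1 = 27
Supernet: 60.175.131.0/27


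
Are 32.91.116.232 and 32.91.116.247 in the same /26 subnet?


Mask: 255.255.255.192
32.91.116.232 AND mask = 32.91.116.192
32.91.116.247 AND mask = 32.91.116.192
Yes, same subnet (32.91.116.192)


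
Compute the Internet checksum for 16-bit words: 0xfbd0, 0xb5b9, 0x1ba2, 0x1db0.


Sum all words (with carry folding):
+ 0xfbd0 = 0xfbd0
+ 0xb5b9 = 0xb18a
+ 0x1ba2 = 0xcd2c
+ 0x1db0 = 0xeadc
One's complement: ~0xeadc
Checksum = 0x1523


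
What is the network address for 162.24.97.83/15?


IP:   10100010.00011000.01100001.01010011
Mask: 11111111.11111110.00000000.00000000
AND operation:
Net:  10100010.00011000.00000000.00000000
Network: 162.24.0.0/15


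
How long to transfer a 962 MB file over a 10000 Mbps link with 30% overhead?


Effective throughput = 10000 * (1 - 30/100) = 7000 Mbps
File size in Mb = 962 * 8 = 7696 Mb
Time = 7696 / 7000
Time = 1.0994 seconds


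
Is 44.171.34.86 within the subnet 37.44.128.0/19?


Subnet network: 37.44.128.0
Test IP AND mask: 44.171.32.0
No, 44.171.34.86 is not in 37.44.128.0/19


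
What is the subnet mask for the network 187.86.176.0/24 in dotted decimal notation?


/24 means 24 network bits, 8 host bits
Binary: 11111111111111111111111100000000
Mask: 255.255.255.0


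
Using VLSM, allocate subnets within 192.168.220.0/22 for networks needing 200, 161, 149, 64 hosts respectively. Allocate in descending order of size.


200 hosts -> /24 (254 usable): 192.168.220.0/24
161 hosts -> /24 (254 usable): 192.168.221.0/24
149 hosts -> /24 (254 usable): 192.168.222.0/24
64 hosts -> /25 (126 usable): 192.168.223.0/25
Allocation: 192.168.220.0/24 (200 hosts, 254 usable); 192.168.221.0/24 (161 hosts, 254 usable); 192.168.222.0/24 (149 hosts, 254 usable); 192.168.223.0/25 (64 hosts, 126 usable)


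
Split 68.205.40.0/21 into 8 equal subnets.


New prefix = 21 + 3 = 24
Each subnet has 256 addresses
  68.205.40.0/24
  68.205.41.0/24
  68.205.42.0/24
  68.205.43.0/24
  68.205.44.0/24
  68.205.45.0/24
  68.205.46.0/24
  68.205.47.0/24
Subnets: 68.205.40.0/24, 68.205.41.0/24, 68.205.42.0/24, 68.205.43.0/24, 68.205.44.0/24, 68.205.45.0/24, 68.205.46.0/24, 68.205.47.0/24


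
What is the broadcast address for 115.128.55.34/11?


Network: 115.128.0.0/11
Host bits = 21
Set all host bits to 1:
Broadcast: 115.159.255.255


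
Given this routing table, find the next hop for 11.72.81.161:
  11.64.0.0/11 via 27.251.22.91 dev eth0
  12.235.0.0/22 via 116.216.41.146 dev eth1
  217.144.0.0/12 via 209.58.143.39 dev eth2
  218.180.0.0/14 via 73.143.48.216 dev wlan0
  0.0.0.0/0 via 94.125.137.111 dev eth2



Longest prefix match for 11.72.81.161:
  /11 11.64.0.0: MATCH
  /22 12.235.0.0: no
  /12 217.144.0.0: no
  /14 218.180.0.0: no
  /0 0.0.0.0: MATCH
Selected: next-hop 27.251.22.91 via eth0 (matched /11)


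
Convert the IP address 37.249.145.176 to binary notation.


37 = 00100101
249 = 11111001
145 = 10010001
176 = 10110000
Binary: 00100101.11111001.10010001.10110000


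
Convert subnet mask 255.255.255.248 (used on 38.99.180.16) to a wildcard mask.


Subnet mask: 255.255.255.248
Wildcard = 255.255.255.255 - subnet mask
255 - 255 = 0
255 - 255 = 0
255 - 255 = 0
255 - 248 = 7
Wildcard: 0.0.0.7


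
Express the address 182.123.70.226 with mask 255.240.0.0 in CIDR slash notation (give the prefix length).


Binary: 11111111.11110000.00000000.00000000
Count leading 1s
Prefix: /12


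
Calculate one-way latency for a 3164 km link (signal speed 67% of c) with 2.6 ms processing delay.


Speed = 0.67 * 3e5 km/s = 201000 km/s
Propagation delay = 3164 / 201000 = 0.0157 s = 15.7413 ms
Processing delay = 2.6 ms
Total one-way latency = 18.3413 ms


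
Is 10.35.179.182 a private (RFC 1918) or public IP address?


RFC 1918 private ranges:
  10.0.0.0/8 (10.0.0.0 - 10.255.255.255)
  172.16.0.0/12 (172.16.0.0 - 172.31.255.255)
  192.168.0.0/16 (192.168.0.0 - 192.168.255.255)
Private (in 10.0.0.0/8)


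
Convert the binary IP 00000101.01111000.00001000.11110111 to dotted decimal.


00000101 = 5
01111000 = 120
00001000 = 8
11110111 = 247
IP: 5.120.8.247


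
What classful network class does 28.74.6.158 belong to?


First octet: 28
Binary: 00011100
0xxxxxxx -> Class A (1-126)
Class A, default mask 255.0.0.0 (/8)


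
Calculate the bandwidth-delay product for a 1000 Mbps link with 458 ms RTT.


BDP = bandwidth * RTT
= 1000 Mbps * 458 ms
= 1000 * 1e6 * 458 / 1000 bits
= 458000000 bits
= 57250000 bytes
= 55908.2031 KB
BDP = 458000000 bits (57250000 bytes)


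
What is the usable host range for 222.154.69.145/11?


Network: 222.128.0.0
Broadcast: 222.159.255.255
First usable = network + 1
Last usable = broadcast - 1
Range: 222.128.0.1 to 222.159.255.254


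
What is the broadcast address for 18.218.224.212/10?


Network: 18.192.0.0/10
Host bits = 22
Set all host bits to 1:
Broadcast: 18.255.255.255


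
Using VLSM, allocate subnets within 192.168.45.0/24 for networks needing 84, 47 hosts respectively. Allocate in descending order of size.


84 hosts -> /25 (126 usable): 192.168.45.0/25
47 hosts -> /26 (62 usable): 192.168.45.128/26
Allocation: 192.168.45.0/25 (84 hosts, 126 usable); 192.168.45.128/26 (47 hosts, 62 usable)


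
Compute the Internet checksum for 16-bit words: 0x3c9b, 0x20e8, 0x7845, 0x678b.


Sum all words (with carry folding):
+ 0x3c9b = 0x3c9b
+ 0x20e8 = 0x5d83
+ 0x7845 = 0xd5c8
+ 0x678b = 0x3d54
One's complement: ~0x3d54
Checksum = 0xc2ab


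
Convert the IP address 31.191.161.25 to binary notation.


31 = 00011111
191 = 10111111
161 = 10100001
25 = 00011001
Binary: 00011111.10111111.10100001.00011001


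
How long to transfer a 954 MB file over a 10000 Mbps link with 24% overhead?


Effective throughput = 10000 * (1 - 24/100) = 7600 Mbps
File size in Mb = 954 * 8 = 7632 Mb
Time = 7632 / 7600
Time = 1.0042 seconds


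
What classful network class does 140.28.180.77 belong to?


First octet: 140
Binary: 10001100
10xxxxxx -> Class B (128-191)
Class B, default mask 255.255.0.0 (/16)


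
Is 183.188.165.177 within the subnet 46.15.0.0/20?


Subnet network: 46.15.0.0
Test IP AND mask: 183.188.160.0
No, 183.188.165.177 is not in 46.15.0.0/20


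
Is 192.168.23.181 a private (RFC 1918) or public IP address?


RFC 1918 private ranges:
  10.0.0.0/8 (10.0.0.0 - 10.255.255.255)
  172.16.0.0/12 (172.16.0.0 - 172.31.255.255)
  192.168.0.0/16 (192.168.0.0 - 192.168.255.255)
Private (in 192.168.0.0/16)


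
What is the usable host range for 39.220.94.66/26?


Network: 39.220.94.64
Broadcast: 39.220.94.127
First usable = network + 1
Last usable = broadcast - 1
Range: 39.220.94.65 to 39.220.94.126


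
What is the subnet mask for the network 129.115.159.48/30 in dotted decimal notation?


/30 means 30 network bits, 2 host bits
Binary: 11111111111111111111111111111100
Mask: 255.255.255.252


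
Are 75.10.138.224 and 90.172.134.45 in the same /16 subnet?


Mask: 255.255.0.0
75.10.138.224 AND mask = 75.10.0.0
90.172.134.45 AND mask = 90.172.0.0
No, different subnets (75.10.0.0 vs 90.172.0.0)


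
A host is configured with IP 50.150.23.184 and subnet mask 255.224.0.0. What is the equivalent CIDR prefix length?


Binary: 11111111.11100000.00000000.00000000
Count leading 1s
Prefix: /11


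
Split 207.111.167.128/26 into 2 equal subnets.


New prefix = 26 + 1 = 27
Each subnet has 32 addresses
  207.111.167.128/27
  207.111.167.160/27
Subnets: 207.111.167.128/27, 207.111.167.160/27


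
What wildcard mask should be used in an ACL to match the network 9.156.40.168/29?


Subnet mask: 255.255.255.248
Wildcard = 255.255.255.255 - subnet mask
255 - 255 = 0
255 - 255 = 0
255 - 255 = 0
255 - 248 = 7
Wildcard: 0.0.0.7


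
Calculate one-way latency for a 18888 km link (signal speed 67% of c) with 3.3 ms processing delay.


Speed = 0.67 * 3e5 km/s = 201000 km/s
Propagation delay = 18888 / 201000 = 0.094 s = 93.9701 ms
Processing delay = 3.3 ms
Total one-way latency = 97.2701 ms


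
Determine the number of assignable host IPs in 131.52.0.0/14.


Host bits = 32 - 14 = 18
Total addresses = 2^18 = 262144
Usable = total - 2 (network and broadcast)
Usable hosts: 262142


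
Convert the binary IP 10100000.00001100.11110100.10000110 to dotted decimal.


10100000 = 160
00001100 = 12
11110100 = 244
10000110 = 134
IP: 160.12.244.134


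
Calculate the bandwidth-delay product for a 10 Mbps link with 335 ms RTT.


BDP = bandwidth * RTT
= 10 Mbps * 335 ms
= 10 * 1e6 * 335 / 1000 bits
= 3350000 bits
= 418750 bytes
= 408.9355 KB
BDP = 3350000 bits (418750 bytes)


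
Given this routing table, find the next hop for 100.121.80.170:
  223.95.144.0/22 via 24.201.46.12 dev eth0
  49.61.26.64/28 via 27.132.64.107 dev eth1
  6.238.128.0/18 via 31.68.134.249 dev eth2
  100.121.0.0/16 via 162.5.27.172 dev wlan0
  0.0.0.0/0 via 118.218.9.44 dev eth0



Longest prefix match for 100.121.80.170:
  /22 223.95.144.0: no
  /28 49.61.26.64: no
  /18 6.238.128.0: no
  /16 100.121.0.0: MATCH
  /0 0.0.0.0: MATCH
Selected: next-hop 162.5.27.172 via wlan0 (matched /16)


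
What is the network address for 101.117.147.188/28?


IP:   01100101.01110101.10010011.10111100
Mask: 11111111.11111111.11111111.11110000
AND operation:
Net:  01100101.01110101.10010011.10110000
Network: 101.117.147.176/28


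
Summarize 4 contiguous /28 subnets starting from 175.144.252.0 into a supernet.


Original prefix: /28
Number of subnets: 4 = 2^2
New prefix = 28 - 2 = 26
Supernet: 175.144.252.0/26


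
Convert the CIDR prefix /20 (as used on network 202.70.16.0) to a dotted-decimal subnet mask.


/20 means 20 network bits, 12 host bits
Binary: 11111111111111111111000000000000
Mask: 255.255.240.0


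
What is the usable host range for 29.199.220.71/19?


Network: 29.199.192.0
Broadcast: 29.199.223.255
First usable = network + 1
Last usable = broadcast - 1
Range: 29.199.192.1 to 29.199.223.254


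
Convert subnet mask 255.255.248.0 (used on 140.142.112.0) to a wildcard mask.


Subnet mask: 255.255.248.0
Wildcard = 255.255.255.255 - subnet mask
255 - 255 = 0
255 - 255 = 0
255 - 248 = 7
255 - 0 = 255
Wildcard: 0.0.7.255


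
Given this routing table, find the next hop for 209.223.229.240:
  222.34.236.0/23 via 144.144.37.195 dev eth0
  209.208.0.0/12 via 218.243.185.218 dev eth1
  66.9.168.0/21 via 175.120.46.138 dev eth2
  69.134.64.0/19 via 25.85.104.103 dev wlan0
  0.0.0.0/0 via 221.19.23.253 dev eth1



Longest prefix match for 209.223.229.240:
  /23 222.34.236.0: no
  /12 209.208.0.0: MATCH
  /21 66.9.168.0: no
  /19 69.134.64.0: no
  /0 0.0.0.0: MATCH
Selected: next-hop 218.243.185.218 via eth1 (matched /12)


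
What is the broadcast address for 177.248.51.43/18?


Network: 177.248.0.0/18
Host bits = 14
Set all host bits to 1:
Broadcast: 177.248.63.255


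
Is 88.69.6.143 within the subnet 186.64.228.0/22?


Subnet network: 186.64.228.0
Test IP AND mask: 88.69.4.0
No, 88.69.6.143 is not in 186.64.228.0/22


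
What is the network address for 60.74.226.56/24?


IP:   00111100.01001010.11100010.00111000
Mask: 11111111.11111111.11111111.00000000
AND operation:
Net:  00111100.01001010.11100010.00000000
Network: 60.74.226.0/24


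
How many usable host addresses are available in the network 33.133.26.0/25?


Host bits = 32 - 25 = 7
Total addresses = 2^7 = 128
Usable = total - 2 (network and broadcast)
Usable hosts: 126


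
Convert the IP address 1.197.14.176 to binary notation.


1 = 00000001
197 = 11000101
14 = 00001110
176 = 10110000
Binary: 00000001.11000101.00001110.10110000


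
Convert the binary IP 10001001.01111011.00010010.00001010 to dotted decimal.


10001001 = 137
01111011 = 123
00010010 = 18
00001010 = 10
IP: 137.123.18.10


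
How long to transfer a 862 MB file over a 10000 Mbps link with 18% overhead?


Effective throughput = 10000 * (1 - 18/100) = 8200 Mbps
File size in Mb = 862 * 8 = 6896 Mb
Time = 6896 / 8200
Time = 0.841 seconds


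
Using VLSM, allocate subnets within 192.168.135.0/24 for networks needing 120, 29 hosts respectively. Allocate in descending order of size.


120 hosts -> /25 (126 usable): 192.168.135.0/25
29 hosts -> /27 (30 usable): 192.168.135.128/27
Allocation: 192.168.135.0/25 (120 hosts, 126 usable); 192.168.135.128/27 (29 hosts, 30 usable)


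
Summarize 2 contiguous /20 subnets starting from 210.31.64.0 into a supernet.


Original prefix: /20
Number of subnets: 2 = 2^1
New prefix = 20 - 1 = 19
Supernet: 210.31.64.0/19


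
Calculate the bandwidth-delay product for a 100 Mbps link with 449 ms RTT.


BDP = bandwidth * RTT
= 100 Mbps * 449 ms
= 100 * 1e6 * 449 / 1000 bits
= 44900000 bits
= 5612500 bytes
= 5480.957 KB
BDP = 44900000 bits (5612500 bytes)


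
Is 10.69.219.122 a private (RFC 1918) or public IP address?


RFC 1918 private ranges:
  10.0.0.0/8 (10.0.0.0 - 10.255.255.255)
  172.16.0.0/12 (172.16.0.0 - 172.31.255.255)
  192.168.0.0/16 (192.168.0.0 - 192.168.255.255)
Private (in 10.0.0.0/8)


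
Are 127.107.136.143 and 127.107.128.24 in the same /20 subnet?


Mask: 255.255.240.0
127.107.136.143 AND mask = 127.107.128.0
127.107.128.24 AND mask = 127.107.128.0
Yes, same subnet (127.107.128.0)


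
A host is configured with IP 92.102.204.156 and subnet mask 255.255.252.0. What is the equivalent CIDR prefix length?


Binary: 11111111.11111111.11111100.00000000
Count leading 1s
Prefix: /22


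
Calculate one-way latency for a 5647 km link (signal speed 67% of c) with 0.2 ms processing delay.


Speed = 0.67 * 3e5 km/s = 201000 km/s
Propagation delay = 5647 / 201000 = 0.0281 s = 28.0945 ms
Processing delay = 0.2 ms
Total one-way latency = 28.2945 ms


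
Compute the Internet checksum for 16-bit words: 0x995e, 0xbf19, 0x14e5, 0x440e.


Sum all words (with carry folding):
+ 0x995e = 0x995e
+ 0xbf19 = 0x5878
+ 0x14e5 = 0x6d5d
+ 0x440e = 0xb16b
One's complement: ~0xb16b
Checksum = 0x4e94


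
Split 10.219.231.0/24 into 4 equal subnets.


New prefix = 24 + 2 = 26
Each subnet has 64 addresses
  10.219.231.0/26
  10.219.231.64/26
  10.219.231.128/26
  10.219.231.192/26
Subnets: 10.219.231.0/26, 10.219.231.64/26, 10.219.231.128/26, 10.219.231.192/26


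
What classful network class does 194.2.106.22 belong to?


First octet: 194
Binary: 11000010
110xxxxx -> Class C (192-223)
Class C, default mask 255.255.255.0 (/24)


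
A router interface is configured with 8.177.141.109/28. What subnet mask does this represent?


/28 means 28 network bits, 4 host bits
Binary: 11111111111111111111111111110000
Mask: 255.255.255.240


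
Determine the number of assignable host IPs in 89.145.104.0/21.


Host bits = 32 - 21 = 11
Total addresses = 2^11 = 2048
Usable = total - 2 (network and broadcast)
Usable hosts: 2046


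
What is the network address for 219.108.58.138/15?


IP:   11011011.01101100.00111010.10001010
Mask: 11111111.11111110.00000000.00000000
AND operation:
Net:  11011011.01101100.00000000.00000000
Network: 219.108.0.0/15


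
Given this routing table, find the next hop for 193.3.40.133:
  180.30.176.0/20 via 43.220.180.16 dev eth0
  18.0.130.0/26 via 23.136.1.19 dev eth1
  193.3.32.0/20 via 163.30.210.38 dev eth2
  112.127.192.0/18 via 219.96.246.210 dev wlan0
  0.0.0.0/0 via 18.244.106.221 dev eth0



Longest prefix match for 193.3.40.133:
  /20 180.30.176.0: no
  /26 18.0.130.0: no
  /20 193.3.32.0: MATCH
  /18 112.127.192.0: no
  /0 0.0.0.0: MATCH
Selected: next-hop 163.30.210.38 via eth2 (matched /20)


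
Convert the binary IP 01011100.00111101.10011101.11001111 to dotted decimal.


01011100 = 92
00111101 = 61
10011101 = 157
11001111 = 207
IP: 92.61.157.207


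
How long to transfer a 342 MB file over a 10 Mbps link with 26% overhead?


Effective throughput = 10 * (1 - 26/100) = 7.4 Mbps
File size in Mb = 342 * 8 = 2736 Mb
Time = 2736 / 7.4
Time = 369.7297 seconds


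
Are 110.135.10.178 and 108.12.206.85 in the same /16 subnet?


Mask: 255.255.0.0
110.135.10.178 AND mask = 110.135.0.0
108.12.206.85 AND mask = 108.12.0.0
No, different subnets (110.135.0.0 vs 108.12.0.0)


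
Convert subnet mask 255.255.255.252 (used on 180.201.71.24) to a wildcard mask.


Subnet mask: 255.255.255.252
Wildcard = 255.255.255.255 - subnet mask
255 - 255 = 0
255 - 255 = 0
255 - 255 = 0
255 - 252 = 3
Wildcard: 0.0.0.3


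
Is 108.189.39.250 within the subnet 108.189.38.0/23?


Subnet network: 108.189.38.0
Test IP AND mask: 108.189.38.0
Yes, 108.189.39.250 is in 108.189.38.0/23


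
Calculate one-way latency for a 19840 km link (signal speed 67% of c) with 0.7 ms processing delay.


Speed = 0.67 * 3e5 km/s = 201000 km/s
Propagation delay = 19840 / 201000 = 0.0987 s = 98.7065 ms
Processing delay = 0.7 ms
Total one-way latency = 99.4065 ms


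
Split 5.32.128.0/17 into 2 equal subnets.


New prefix = 17 + 1 = 18
Each subnet has 16384 addresses
  5.32.128.0/18
  5.32.192.0/18
Subnets: 5.32.128.0/18, 5.32.192.0/18


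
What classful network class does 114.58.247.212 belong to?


First octet: 114
Binary: 01110010
0xxxxxxx -> Class A (1-126)
Class A, default mask 255.0.0.0 (/8)


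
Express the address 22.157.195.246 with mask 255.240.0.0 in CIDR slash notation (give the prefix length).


Binary: 11111111.11110000.00000000.00000000
Count leading 1s
Prefix: /12


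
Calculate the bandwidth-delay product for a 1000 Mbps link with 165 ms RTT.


BDP = bandwidth * RTT
= 1000 Mbps * 165 ms
= 1000 * 1e6 * 165 / 1000 bits
= 165000000 bits
= 20625000 bytes
= 20141.6016 KB
BDP = 165000000 bits (20625000 bytes)


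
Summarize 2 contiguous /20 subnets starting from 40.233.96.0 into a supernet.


Original prefix: /20
Number of subnets: 2 = 2^1
New prefix = 20 - 1 = 19
Supernet: 40.233.96.0/19


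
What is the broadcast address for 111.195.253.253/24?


Network: 111.195.253.0/24
Host bits = 8
Set all host bits to 1:
Broadcast: 111.195.253.255


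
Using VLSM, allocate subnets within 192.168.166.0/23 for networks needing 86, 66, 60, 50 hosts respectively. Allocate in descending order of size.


86 hosts -> /25 (126 usable): 192.168.166.0/25
66 hosts -> /25 (126 usable): 192.168.166.128/25
60 hosts -> /26 (62 usable): 192.168.167.0/26
50 hosts -> /26 (62 usable): 192.168.167.64/26
Allocation: 192.168.166.0/25 (86 hosts, 126 usable); 192.168.166.128/25 (66 hosts, 126 usable); 192.168.167.0/26 (60 hosts, 62 usable); 192.168.167.64/26 (50 hosts, 62 usable)


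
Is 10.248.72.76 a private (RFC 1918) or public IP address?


RFC 1918 private ranges:
  10.0.0.0/8 (10.0.0.0 - 10.255.255.255)
  172.16.0.0/12 (172.16.0.0 - 172.31.255.255)
  192.168.0.0/16 (192.168.0.0 - 192.168.255.255)
Private (in 10.0.0.0/8)


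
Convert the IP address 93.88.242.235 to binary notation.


93 = 01011101
88 = 01011000
242 = 11110010
235 = 11101011
Binary: 01011101.01011000.11110010.11101011


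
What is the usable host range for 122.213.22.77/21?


Network: 122.213.16.0
Broadcast: 122.213.23.255
First usable = network + 1
Last usable = broadcast - 1
Range: 122.213.16.1 to 122.213.23.254


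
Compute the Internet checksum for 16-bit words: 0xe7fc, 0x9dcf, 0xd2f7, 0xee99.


Sum all words (with carry folding):
+ 0xe7fc = 0xe7fc
+ 0x9dcf = 0x85cc
+ 0xd2f7 = 0x58c4
+ 0xee99 = 0x475e
One's complement: ~0x475e
Checksum = 0xb8a1


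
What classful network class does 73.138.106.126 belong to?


First octet: 73
Binary: 01001001
0xxxxxxx -> Class A (1-126)
Class A, default mask 255.0.0.0 (/8)
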